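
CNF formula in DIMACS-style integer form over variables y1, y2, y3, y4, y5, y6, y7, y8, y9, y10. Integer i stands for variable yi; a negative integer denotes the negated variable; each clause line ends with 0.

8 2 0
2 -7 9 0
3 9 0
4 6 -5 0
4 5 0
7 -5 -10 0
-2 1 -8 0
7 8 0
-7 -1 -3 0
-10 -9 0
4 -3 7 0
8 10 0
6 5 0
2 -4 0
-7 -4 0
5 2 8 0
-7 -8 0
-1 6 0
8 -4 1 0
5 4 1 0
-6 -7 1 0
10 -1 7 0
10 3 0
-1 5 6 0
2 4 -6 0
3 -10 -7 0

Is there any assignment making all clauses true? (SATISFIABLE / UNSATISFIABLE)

Branch on y1: take y1 = True.
  then y6 is forced to True.
The remaining clauses are satisfied by y2 = True, y3 = True, y4 = True, y5 = False, y7 = False, y8 = True, y9 = False, y10 = True.
So y1=True, y2=True, y3=True, y4=True, y5=False, y6=True, y7=False, y8=True, y9=False, y10=True is a satisfying assignment.

SATISFIABLE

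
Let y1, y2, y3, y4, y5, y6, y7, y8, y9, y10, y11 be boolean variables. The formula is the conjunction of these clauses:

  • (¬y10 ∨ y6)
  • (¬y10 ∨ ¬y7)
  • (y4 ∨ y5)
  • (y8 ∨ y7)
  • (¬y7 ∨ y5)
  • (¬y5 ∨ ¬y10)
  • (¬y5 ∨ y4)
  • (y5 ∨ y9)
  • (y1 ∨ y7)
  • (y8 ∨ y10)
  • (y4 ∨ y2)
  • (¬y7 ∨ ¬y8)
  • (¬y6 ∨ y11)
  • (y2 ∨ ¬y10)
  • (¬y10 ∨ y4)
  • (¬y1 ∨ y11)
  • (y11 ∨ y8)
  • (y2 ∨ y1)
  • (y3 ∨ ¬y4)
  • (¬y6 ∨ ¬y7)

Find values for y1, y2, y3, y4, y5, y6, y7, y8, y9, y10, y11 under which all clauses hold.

Pure literal: y3 appears only positively; assign y3 = True.
y11 occurs only positively in the remaining clauses — set y11 = True.
Branch on y1: take y1 = True.
Set y2 = False and propagate.
  then y4 is forced to True.
  then y10 is forced to False.
  then y8 is forced to True.
  then y7 is forced to False.
For the remaining variables, y5 = True, y6 = True, y9 = False works.

y1=T  y2=F  y3=T  y4=T  y5=T  y6=T  y7=F  y8=T  y9=F  y10=F  y11=T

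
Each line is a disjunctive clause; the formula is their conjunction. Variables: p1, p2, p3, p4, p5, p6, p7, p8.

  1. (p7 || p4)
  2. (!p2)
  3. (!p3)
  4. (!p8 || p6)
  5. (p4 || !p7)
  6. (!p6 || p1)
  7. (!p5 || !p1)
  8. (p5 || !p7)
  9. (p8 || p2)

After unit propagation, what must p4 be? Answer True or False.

True

Unit clause (!p2) sets p2 = False.
Unit clause (!p3) sets p3 = False.
(p2 || p8) with p2 = False leaves only p8, so p8 = True.
In (!p8 || p6), !p8 is now false; p6 must hold, so p6 = True.
In (!p6 || p1), !p6 is now false; p1 must hold, so p1 = True.
In (!p5 || !p1), !p1 is now false; !p5 must hold, so p5 = False.
From (!p7 || p5) and p5 = False: p7 = False.
(p7 || p4) with p7 = False leaves only p4, so p4 = True.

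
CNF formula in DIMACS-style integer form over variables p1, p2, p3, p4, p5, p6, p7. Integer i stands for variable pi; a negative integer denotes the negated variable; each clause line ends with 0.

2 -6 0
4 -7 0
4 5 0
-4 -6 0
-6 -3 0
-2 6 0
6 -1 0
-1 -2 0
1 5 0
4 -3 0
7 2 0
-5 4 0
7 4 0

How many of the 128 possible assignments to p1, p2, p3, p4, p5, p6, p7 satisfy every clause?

The models are:
  p1=0 p2=0 p3=0 p4=1 p5=1 p6=0 p7=1
  p1=0 p2=0 p3=1 p4=1 p5=1 p6=0 p7=1
That's 2 in total.

2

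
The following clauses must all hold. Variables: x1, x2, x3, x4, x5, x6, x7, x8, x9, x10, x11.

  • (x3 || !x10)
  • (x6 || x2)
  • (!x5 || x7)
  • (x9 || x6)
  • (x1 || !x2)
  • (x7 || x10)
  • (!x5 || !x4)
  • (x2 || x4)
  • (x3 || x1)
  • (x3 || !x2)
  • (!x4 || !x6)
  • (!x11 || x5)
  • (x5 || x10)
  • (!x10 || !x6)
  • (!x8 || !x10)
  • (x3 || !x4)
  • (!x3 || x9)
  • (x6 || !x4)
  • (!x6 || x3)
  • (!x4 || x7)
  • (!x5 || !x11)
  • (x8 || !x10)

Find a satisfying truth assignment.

x1 = 1, x2 = 1, x3 = 1, x4 = 0, x5 = 1, x6 = 1, x7 = 1, x8 = 1, x9 = 1, x10 = 0, x11 = 0

Check each clause:
  1. (x3 || !x10) — x3 is true.
  2. (x2 || x6) — x2 is true.
  3. (x7 || !x5) — x7 is true.
  4. (x6 || x9) — x9 is true.
  5. (x1 || !x2) — x1 is true.
  6. (x7 || x10) — x7 is true.
  7. (!x4 || !x5) — !x4 is true.
  8. (x2 || x4) — x2 is true.
  9. (x1 || x3) — x1 is true.
  10. (x3 || !x2) — x3 is true.
  11. (!x6 || !x4) — !x4 is true.
  12. (x5 || !x11) — !x11 is true.
  13. (x10 || x5) — x5 is true.
  14. (!x6 || !x10) — !x10 is true.
  15. (!x10 || !x8) — !x10 is true.
  16. (x3 || !x4) — x3 is true.
  17. (!x3 || x9) — x9 is true.
  18. (x6 || !x4) — !x4 is true.
  19. (x3 || !x6) — x3 is true.
  20. (!x4 || x7) — !x4 is true.
  21. (!x5 || !x11) — !x11 is true.
  22. (!x10 || x8) — x8 is true.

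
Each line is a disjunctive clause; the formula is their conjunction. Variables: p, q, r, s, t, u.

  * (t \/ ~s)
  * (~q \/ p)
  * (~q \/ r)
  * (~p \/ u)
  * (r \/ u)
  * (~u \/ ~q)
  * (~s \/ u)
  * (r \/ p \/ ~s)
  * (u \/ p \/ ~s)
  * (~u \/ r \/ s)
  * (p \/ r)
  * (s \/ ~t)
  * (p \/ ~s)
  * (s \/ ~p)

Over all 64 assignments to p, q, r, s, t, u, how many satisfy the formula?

Satisfying assignments:
  p=0 q=0 r=1 s=0 t=0 u=0
  p=0 q=0 r=1 s=0 t=0 u=1
  p=1 q=0 r=0 s=1 t=1 u=1
  p=1 q=0 r=1 s=1 t=1 u=1
Count: 4.

4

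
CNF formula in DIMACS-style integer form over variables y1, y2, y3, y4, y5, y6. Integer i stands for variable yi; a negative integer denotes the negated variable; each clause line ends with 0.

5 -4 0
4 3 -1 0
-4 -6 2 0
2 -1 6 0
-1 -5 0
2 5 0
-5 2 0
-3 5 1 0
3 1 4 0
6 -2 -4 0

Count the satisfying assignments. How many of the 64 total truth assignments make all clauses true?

6

Satisfying assignments:
  y1=0 y2=1 y3=0 y4=1 y5=1 y6=1
  y1=0 y2=1 y3=1 y4=0 y5=1 y6=0
  y1=0 y2=1 y3=1 y4=0 y5=1 y6=1
  y1=0 y2=1 y3=1 y4=1 y5=1 y6=1
  y1=1 y2=1 y3=1 y4=0 y5=0 y6=0
  y1=1 y2=1 y3=1 y4=0 y5=0 y6=1
That's 6 in total.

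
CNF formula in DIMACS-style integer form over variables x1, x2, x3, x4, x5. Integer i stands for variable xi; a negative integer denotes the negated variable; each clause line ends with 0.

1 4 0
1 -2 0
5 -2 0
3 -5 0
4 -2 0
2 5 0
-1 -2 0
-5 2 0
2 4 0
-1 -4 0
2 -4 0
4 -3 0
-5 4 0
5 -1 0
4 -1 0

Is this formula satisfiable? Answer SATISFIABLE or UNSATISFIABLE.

UNSATISFIABLE

x2 = True:
  propagation gives x1=True; an empty clause results — contradiction.
x2 = False:
  propagation gives x5=True; an empty clause results — contradiction.
Every branch closes, so no satisfying assignment exists.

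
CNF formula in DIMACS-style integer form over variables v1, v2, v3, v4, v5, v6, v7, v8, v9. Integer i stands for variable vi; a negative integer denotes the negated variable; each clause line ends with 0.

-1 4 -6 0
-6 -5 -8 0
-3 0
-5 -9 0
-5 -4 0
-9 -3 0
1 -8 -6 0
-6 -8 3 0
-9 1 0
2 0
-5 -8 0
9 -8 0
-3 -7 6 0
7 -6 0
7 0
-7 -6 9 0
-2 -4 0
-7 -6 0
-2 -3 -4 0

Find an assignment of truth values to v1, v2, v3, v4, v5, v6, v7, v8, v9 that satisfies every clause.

v1=T, v2=T, v3=F, v4=F, v5=F, v6=F, v7=T, v8=T, v9=T

Check each clause:
  1. (¬v1 ∨ ¬v6 ∨ v4) — ¬v6 is true.
  2. (¬v6 ∨ ¬v5 ∨ ¬v8) — ¬v6 is true.
  3. (¬v3) — ¬v3 is true.
  4. (¬v5 ∨ ¬v9) — ¬v5 is true.
  5. (¬v5 ∨ ¬v4) — ¬v5 is true.
  6. (¬v3 ∨ ¬v9) — ¬v3 is true.
  7. (¬v6 ∨ v1 ∨ ¬v8) — v1 is true.
  8. (v3 ∨ ¬v8 ∨ ¬v6) — ¬v6 is true.
  9. (v1 ∨ ¬v9) — v1 is true.
  10. (v2) — v2 is true.
  11. (¬v8 ∨ ¬v5) — ¬v5 is true.
  12. (¬v8 ∨ v9) — v9 is true.
  13. (¬v3 ∨ ¬v7 ∨ v6) — ¬v3 is true.
  14. (¬v6 ∨ v7) — ¬v6 is true.
  15. (v7) — v7 is true.
  16. (¬v6 ∨ ¬v7 ∨ v9) — v9 is true.
  17. (¬v4 ∨ ¬v2) — ¬v4 is true.
  18. (¬v6 ∨ ¬v7) — ¬v6 is true.
  19. (¬v2 ∨ ¬v3 ∨ ¬v4) — ¬v4 is true.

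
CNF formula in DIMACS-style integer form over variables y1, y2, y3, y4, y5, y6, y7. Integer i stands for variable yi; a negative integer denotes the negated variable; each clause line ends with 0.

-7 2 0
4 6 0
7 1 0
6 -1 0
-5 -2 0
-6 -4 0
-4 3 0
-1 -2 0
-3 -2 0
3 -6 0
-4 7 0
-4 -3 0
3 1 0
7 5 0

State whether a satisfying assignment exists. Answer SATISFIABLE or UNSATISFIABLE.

Branch on y1: take y1 = True.
  then y6 is forced to True.
  then y4 is forced to False.
  then y2 is forced to False.
  then y7 is forced to False.
  then y3 is forced to True.
  then y5 is forced to True.
Every clause has at least one true literal under this assignment.
So y1=True, y2=False, y3=True, y4=False, y5=True, y6=True, y7=False is a satisfying assignment.

SATISFIABLE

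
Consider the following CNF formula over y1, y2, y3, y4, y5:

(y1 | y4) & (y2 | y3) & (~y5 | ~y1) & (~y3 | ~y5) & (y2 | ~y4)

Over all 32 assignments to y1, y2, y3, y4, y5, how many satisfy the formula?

8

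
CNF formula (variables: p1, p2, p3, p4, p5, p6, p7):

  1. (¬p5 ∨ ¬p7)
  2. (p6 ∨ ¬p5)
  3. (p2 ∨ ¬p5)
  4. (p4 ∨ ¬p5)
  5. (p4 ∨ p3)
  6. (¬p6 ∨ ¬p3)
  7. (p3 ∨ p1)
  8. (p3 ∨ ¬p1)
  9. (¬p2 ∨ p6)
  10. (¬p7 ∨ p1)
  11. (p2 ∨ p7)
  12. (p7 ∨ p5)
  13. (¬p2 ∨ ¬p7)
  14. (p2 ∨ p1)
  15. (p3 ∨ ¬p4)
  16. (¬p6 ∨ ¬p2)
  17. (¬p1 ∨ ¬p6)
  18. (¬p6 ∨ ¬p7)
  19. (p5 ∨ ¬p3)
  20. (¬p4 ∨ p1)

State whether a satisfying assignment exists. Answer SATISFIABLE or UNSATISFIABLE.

UNSATISFIABLE

p1 = True:
  propagation gives p3=True, p6=False, p5=False; an empty clause results — contradiction.
p1 = False:
  propagation gives p3=True, p6=False, p5=False; an empty clause results — contradiction.
Every branch closes, so no satisfying assignment exists.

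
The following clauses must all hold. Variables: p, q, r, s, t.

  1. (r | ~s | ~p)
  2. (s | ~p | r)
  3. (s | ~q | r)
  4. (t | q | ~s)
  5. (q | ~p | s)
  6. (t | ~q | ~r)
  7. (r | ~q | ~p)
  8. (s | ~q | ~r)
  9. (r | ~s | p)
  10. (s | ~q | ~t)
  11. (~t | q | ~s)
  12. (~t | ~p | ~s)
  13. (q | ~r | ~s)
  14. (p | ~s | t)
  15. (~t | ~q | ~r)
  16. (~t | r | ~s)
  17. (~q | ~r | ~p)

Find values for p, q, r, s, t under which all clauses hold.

Try p = False.
Branch on q: take q = False.
For the remaining variables, r = False, s = False, t = False works.
Every clause has at least one true literal under this assignment.

p=False, q=False, r=False, s=False, t=False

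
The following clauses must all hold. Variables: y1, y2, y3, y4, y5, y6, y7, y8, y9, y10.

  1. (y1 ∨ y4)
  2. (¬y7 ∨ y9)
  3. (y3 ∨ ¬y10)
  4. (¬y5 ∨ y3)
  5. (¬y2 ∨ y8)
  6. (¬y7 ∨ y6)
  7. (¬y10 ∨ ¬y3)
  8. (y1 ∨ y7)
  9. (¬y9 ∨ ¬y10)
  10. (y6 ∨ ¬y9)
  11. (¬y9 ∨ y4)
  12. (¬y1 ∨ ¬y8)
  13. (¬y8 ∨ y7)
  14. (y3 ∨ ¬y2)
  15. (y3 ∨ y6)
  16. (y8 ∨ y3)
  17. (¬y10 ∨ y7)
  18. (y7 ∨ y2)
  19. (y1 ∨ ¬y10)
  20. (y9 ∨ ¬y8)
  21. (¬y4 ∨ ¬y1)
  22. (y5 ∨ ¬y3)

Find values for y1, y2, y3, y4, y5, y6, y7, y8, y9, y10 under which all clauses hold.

y1=False, y2=True, y3=True, y4=True, y5=True, y6=True, y7=True, y8=True, y9=True, y10=False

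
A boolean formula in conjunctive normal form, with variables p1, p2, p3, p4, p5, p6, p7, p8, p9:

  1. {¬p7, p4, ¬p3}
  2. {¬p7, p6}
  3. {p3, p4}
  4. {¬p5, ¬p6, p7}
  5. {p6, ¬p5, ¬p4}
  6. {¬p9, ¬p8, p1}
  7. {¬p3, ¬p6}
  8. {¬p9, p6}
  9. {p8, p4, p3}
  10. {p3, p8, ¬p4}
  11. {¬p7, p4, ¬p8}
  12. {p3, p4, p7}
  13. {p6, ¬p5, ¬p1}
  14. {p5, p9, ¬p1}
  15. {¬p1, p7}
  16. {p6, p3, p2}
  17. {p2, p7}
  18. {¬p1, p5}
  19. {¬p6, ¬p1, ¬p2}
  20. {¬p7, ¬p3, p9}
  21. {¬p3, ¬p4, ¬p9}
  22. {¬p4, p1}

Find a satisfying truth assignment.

p1=1, p2=0, p3=0, p4=1, p5=1, p6=1, p7=1, p8=1, p9=0

Check each clause:
  1. {p4, ¬p3, ¬p7} — p4 is true.
  2. {p6, ¬p7} — p6 is true.
  3. {p4, p3} — p4 is true.
  4. {p7, ¬p5, ¬p6} — p7 is true.
  5. {¬p4, ¬p5, p6} — p6 is true.
  6. {¬p8, ¬p9, p1} — p1 is true.
  7. {¬p3, ¬p6} — ¬p3 is true.
  8. {p6, ¬p9} — p6 is true.
  9. {p3, p4, p8} — p8 is true.
  10. {p8, ¬p4, p3} — p8 is true.
  11. {¬p8, ¬p7, p4} — p4 is true.
  12. {p4, p7, p3} — p4 is true.
  13. {¬p5, p6, ¬p1} — p6 is true.
  14. {¬p1, p9, p5} — p5 is true.
  15. {¬p1, p7} — p7 is true.
  16. {p3, p6, p2} — p6 is true.
  17. {p7, p2} — p7 is true.
  18. {p5, ¬p1} — p5 is true.
  19. {¬p2, ¬p1, ¬p6} — ¬p2 is true.
  20. {¬p3, ¬p7, p9} — ¬p3 is true.
  21. {¬p3, ¬p4, ¬p9} — ¬p3 is true.
  22. {¬p4, p1} — p1 is true.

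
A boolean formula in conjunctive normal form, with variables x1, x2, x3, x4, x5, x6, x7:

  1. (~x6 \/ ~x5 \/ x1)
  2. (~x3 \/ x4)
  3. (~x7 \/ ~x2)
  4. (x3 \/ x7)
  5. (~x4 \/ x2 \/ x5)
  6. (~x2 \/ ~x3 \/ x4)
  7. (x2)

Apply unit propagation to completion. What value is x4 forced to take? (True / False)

True

(x2) stands alone — x2 = True.
(~x2 \/ ~x7) with x2 = True leaves only ~x7, so x7 = False.
(x3 \/ x7) with x7 = False leaves only x3, so x3 = True.
(x4 \/ ~x3): since x3 = True, the clause reduces to (x4). x4 = True.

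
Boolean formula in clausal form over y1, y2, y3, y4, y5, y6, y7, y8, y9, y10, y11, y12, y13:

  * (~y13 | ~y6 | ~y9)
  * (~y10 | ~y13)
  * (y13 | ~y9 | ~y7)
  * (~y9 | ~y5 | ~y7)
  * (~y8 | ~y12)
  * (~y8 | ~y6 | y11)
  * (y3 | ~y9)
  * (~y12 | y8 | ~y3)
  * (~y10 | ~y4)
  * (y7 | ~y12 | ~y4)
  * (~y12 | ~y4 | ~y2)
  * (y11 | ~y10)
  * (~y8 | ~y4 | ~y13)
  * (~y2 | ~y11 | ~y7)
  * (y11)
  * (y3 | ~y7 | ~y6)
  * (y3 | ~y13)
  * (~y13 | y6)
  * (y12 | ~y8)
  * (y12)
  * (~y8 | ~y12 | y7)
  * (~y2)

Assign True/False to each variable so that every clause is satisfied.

y1=0, y2=0, y3=0, y4=0, y5=1, y6=0, y7=1, y8=0, y9=0, y10=0, y11=1, y12=1, y13=0

Unit propagation: (y11) forces y11 = True.
The clause (y12) is unit: y12 must be True.
The clause (~y8) is unit: y8 must be False.
Unit propagation: (~y3) forces y3 = False.
The clause (~y9) is unit: y9 must be False.
Unit propagation: (~y13) forces y13 = False.
(~y2) is a unit clause, so y2 = False.
y4 occurs only negated in the remaining clauses — set y4 = False.
Pure literal: y6 appears only negated; assign y6 = False.
y1, y5, y7, y10 are now unconstrained; take y1 = False, y5 = True, y7 = True, y10 = False.
Every clause has at least one true literal under this assignment.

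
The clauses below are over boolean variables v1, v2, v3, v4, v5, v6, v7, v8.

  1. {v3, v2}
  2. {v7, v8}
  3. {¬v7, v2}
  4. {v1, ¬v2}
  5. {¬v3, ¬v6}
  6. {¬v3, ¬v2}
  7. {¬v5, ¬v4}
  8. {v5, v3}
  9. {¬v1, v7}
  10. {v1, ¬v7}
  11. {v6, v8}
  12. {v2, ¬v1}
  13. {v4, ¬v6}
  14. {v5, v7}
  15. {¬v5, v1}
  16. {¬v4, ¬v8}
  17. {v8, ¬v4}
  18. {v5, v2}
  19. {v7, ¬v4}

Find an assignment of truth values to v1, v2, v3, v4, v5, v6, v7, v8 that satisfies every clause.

v1=True, v2=True, v3=False, v4=False, v5=True, v6=False, v7=True, v8=True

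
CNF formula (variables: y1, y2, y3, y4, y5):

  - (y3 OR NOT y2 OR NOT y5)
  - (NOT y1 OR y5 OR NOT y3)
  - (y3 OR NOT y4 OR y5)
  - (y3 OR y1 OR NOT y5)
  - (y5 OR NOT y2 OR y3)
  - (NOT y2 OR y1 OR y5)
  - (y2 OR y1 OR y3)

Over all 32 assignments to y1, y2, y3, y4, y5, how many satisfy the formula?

13

Split on y3, then y5.
  y3=1, y5=1: y1, y2, y4 free → 2^3 = 8.
  y3=1, y5=0: remaining (y1,y2,y4) ∈ {(0,0,0); (0,0,1)} — 2.
  y3=0, y5=1: remaining (y1,y2,y4) ∈ {(1,0,0); (1,0,1)} — 2.
  y3=0, y5=0: remaining (y1,y2,y4) ∈ {(1,0,0)} — 1.
Total: 8 + 2 + 2 + 1 = 13.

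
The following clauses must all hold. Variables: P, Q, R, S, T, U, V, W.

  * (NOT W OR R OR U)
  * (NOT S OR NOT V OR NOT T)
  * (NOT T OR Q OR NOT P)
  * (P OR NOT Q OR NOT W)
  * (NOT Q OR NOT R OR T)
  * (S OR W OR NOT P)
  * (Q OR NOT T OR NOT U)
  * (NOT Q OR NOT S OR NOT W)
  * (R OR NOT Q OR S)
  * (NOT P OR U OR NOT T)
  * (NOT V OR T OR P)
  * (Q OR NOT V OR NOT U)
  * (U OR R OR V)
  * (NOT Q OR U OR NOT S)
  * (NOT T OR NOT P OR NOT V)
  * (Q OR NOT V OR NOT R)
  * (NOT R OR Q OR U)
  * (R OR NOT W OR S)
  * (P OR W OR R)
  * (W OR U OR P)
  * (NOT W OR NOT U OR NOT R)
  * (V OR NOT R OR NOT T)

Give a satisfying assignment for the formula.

Set P = True and propagate.
For the remaining variables, Q = True, R = False, S = True, T = True, U = True, V = False, W = False works.

P=1, Q=1, R=0, S=1, T=1, U=1, V=0, W=0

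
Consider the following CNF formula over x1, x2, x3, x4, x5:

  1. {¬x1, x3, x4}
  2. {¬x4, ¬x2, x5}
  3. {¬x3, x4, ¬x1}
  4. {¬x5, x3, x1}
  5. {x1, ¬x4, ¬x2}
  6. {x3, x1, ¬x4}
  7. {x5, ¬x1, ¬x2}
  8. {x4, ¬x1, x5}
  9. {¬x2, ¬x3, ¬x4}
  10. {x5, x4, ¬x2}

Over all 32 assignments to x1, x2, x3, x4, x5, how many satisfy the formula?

11

Split on x4, then x1.
  x4=1, x1=1: 5 of the 8 assignments to (x2,x3,x5) work.
  x4=1, x1=0: remaining (x2,x3,x5) ∈ {(0,1,0); (0,1,1)} — 2.
  x4=0, x1=1: a clause becomes empty — 0.
  x4=0, x1=0: remaining (x2,x3,x5) ∈ {(0,0,0); (0,1,0); (0,1,1); (1,1,1)} — 4.
Total: 5 + 2 + 0 + 4 = 11.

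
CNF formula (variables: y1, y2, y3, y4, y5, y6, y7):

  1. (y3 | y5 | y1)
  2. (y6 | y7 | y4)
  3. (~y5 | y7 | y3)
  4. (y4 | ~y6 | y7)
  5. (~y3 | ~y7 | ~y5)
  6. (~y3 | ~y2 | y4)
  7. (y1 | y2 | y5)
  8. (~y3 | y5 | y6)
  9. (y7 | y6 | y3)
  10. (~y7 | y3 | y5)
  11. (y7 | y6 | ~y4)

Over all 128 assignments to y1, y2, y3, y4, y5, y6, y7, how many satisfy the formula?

29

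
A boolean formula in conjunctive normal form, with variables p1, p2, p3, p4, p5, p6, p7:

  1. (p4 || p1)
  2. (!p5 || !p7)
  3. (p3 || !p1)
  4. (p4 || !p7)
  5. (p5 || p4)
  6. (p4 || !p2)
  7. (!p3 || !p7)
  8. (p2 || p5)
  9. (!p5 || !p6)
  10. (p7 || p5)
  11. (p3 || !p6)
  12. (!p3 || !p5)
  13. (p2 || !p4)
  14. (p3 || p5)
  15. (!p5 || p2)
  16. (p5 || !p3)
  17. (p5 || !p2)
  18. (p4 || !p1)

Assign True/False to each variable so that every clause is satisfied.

Pure literal: p6 appears only negated; assign p6 = False.
Set p1 = False and propagate.
  then p4 is forced to True.
  then p2 is forced to True.
  then p5 is forced to True.
  then p7 is forced to False.
  then p3 is forced to False.
Every clause has at least one true literal under this assignment.
Check each clause:
  1. (p1 || p4) — p4 is true.
  2. (!p7 || !p5) — !p7 is true.
  3. (p3 || !p1) — !p1 is true.
  4. (p4 || !p7) — !p7 is true.
  5. (p4 || p5) — p4 is true.
  6. (!p2 || p4) — p4 is true.
  7. (!p3 || !p7) — !p7 is true.
  8. (p5 || p2) — p2 is true.
  9. (!p6 || !p5) — !p6 is true.
  10. (p5 || p7) — p5 is true.
  11. (!p6 || p3) — !p6 is true.
  12. (!p5 || !p3) — !p3 is true.
  13. (p2 || !p4) — p2 is true.
  14. (p3 || p5) — p5 is true.
  15. (p2 || !p5) — p2 is true.
  16. (!p3 || p5) — p5 is true.
  17. (p5 || !p2) — p5 is true.
  18. (!p1 || p4) — p4 is true.

p1=F, p2=T, p3=F, p4=T, p5=T, p6=F, p7=F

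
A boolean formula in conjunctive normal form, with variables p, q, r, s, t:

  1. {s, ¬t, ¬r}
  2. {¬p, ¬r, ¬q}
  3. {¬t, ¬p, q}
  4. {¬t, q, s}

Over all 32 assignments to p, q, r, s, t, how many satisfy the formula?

21

Split on q, then t.
  q=1, t=1: 5 of the 8 assignments to (p,r,s) work.
  q=1, t=0: s free; 3 ways for (p,r) × 2^1 = 6.
  q=0, t=1: remaining (p,r,s) ∈ {(0,0,1); (0,1,1)} — 2.
  q=0, t=0: p, r, s free → 2^3 = 8.
Total: 5 + 6 + 2 + 8 = 21.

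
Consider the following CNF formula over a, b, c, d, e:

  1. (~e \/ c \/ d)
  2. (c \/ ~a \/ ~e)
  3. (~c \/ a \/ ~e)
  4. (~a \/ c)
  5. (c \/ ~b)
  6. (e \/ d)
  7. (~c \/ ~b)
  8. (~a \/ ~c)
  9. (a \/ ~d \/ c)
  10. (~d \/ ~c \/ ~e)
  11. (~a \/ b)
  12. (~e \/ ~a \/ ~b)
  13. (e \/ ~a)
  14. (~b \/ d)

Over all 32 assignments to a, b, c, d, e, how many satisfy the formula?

1

The models are:
  a=0 b=0 c=1 d=1 e=0
Count: 1.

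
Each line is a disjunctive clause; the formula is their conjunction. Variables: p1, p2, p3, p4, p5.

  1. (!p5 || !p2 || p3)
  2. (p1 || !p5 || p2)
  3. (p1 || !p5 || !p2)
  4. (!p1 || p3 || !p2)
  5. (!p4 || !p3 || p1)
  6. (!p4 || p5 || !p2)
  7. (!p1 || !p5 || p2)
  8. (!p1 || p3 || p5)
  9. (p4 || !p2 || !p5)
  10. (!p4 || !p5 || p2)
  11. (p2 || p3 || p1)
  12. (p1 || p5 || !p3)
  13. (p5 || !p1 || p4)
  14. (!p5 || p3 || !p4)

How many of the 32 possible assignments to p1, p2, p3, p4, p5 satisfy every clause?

The models are:
  p1=F p2=T p3=F p4=F p5=F
  p1=T p2=F p3=T p4=T p5=F
  p1=T p2=T p3=T p4=T p5=T
That's 3 in total.

3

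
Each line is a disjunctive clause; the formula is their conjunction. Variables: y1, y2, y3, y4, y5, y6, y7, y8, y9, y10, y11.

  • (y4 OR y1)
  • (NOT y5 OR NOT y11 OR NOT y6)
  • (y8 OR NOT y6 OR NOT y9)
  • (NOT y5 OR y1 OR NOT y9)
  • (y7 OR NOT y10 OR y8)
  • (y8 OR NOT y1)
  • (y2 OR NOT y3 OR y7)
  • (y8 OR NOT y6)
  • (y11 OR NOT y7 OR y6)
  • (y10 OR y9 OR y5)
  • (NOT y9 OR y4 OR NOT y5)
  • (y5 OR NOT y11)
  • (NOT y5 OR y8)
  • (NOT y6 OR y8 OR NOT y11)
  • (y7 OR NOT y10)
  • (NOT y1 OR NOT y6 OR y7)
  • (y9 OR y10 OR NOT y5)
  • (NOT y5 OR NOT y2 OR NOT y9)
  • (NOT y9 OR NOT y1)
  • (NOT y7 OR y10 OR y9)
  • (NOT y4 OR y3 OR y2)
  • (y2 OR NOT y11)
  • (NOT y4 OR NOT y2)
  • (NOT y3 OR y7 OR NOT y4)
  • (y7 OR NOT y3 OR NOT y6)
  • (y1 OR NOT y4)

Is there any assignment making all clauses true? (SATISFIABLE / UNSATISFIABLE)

Pure literal: y8 appears only positively; assign y8 = True.
Set y1 = True and propagate.
  then y9 is forced to False.
Set y2 = False and propagate.
  then y11 is forced to False.
For the remaining variables, y3 = False, y4 = False, y5 = False, y6 = True, y7 = True, y10 = True works.
So y1 = T  y2 = F  y3 = F  y4 = F  y5 = F  y6 = T  y7 = T  y8 = T  y9 = F  y10 = T  y11 = F is a satisfying assignment.

SATISFIABLE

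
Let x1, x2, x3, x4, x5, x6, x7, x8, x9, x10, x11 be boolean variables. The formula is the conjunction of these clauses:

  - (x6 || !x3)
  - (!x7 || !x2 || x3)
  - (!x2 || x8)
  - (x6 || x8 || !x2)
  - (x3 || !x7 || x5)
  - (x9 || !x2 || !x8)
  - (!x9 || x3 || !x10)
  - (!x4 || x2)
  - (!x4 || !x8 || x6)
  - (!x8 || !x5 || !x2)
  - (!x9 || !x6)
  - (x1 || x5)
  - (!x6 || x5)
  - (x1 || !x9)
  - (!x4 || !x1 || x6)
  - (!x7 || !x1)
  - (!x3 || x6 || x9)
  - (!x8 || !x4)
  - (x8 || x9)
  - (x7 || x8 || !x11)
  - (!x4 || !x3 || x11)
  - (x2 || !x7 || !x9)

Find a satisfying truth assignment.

x1 = T, x2 = F, x3 = F, x4 = F, x5 = T, x6 = T, x7 = F, x8 = T, x9 = F, x10 = T, x11 = F

Pure literal: x4 appears only negated; assign x4 = False.
Try x1 = True.
  then x7 is forced to False.
Set x2 = False and propagate.
Set x3 = False and propagate.
The remaining clauses are satisfied by x5 = True, x6 = True, x8 = True, x9 = False, x10 = True, x11 = False.
Every clause has at least one true literal under this assignment.
Check each clause:
  1. (x6 || !x3) — !x3 is true.
  2. (x3 || !x7 || !x2) — !x7 is true.
  3. (x8 || !x2) — x8 is true.
  4. (!x2 || x8 || x6) — x8 is true.
  5. (!x7 || x5 || x3) — !x7 is true.
  6. (!x2 || !x8 || x9) — !x2 is true.
  7. (!x10 || !x9 || x3) — !x9 is true.
  8. (x2 || !x4) — !x4 is true.
  9. (x6 || !x4 || !x8) — !x4 is true.
  10. (!x8 || !x2 || !x5) — !x2 is true.
  11. (!x6 || !x9) — !x9 is true.
  12. (x5 || x1) — x1 is true.
  13. (!x6 || x5) — x5 is true.
  14. (!x9 || x1) — x1 is true.
  15. (!x1 || !x4 || x6) — !x4 is true.
  16. (!x1 || !x7) — !x7 is true.
  17. (!x3 || x9 || x6) — !x3 is true.
  18. (!x8 || !x4) — !x4 is true.
  19. (x9 || x8) — x8 is true.
  20. (!x11 || x8 || x7) — x8 is true.
  21. (!x3 || x11 || !x4) — !x4 is true.
  22. (!x9 || x2 || !x7) — !x7 is true.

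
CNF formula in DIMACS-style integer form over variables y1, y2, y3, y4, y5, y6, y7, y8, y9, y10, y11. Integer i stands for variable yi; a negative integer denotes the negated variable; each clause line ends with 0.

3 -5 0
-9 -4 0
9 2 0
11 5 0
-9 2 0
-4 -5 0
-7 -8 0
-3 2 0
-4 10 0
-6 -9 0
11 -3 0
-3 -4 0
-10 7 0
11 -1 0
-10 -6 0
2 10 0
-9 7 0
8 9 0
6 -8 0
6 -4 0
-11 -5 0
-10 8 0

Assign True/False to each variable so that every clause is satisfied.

y2 occurs only positively in the remaining clauses — set y2 = True.
Pure literal: y4 appears only negated; assign y4 = False.
Set y1 = True and propagate.
  then y11 is forced to True.
  then y5 is forced to False.
Set y6 = False and propagate.
  then y8 is forced to False.
  then y9 is forced to True.
  then y7 is forced to True.
  then y10 is forced to False.
y3 is now unconstrained; take y3 = False.

y1=True, y2=True, y3=False, y4=False, y5=False, y6=False, y7=True, y8=False, y9=True, y10=False, y11=True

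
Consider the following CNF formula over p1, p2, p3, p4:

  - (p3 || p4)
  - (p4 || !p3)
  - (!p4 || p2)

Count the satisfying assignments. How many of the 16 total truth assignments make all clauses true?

The models are:
  p1=F p2=T p3=F p4=T
  p1=F p2=T p3=T p4=T
  p1=T p2=T p3=F p4=T
  p1=T p2=T p3=T p4=T
That's 4 in total.

4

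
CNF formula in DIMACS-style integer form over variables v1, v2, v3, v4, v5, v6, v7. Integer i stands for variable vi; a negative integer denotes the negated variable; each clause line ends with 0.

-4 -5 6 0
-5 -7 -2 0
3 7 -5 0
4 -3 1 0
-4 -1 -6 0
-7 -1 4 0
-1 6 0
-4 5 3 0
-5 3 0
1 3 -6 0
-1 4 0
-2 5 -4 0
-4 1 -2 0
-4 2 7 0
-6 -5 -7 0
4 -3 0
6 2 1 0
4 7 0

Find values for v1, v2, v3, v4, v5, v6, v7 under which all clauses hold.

Try v1 = False.
Set v2 = True and propagate.
  then v4 is forced to False.
  then v3 is forced to False.
  then v5 is forced to False.
  then v6 is forced to False.
  then v7 is forced to True.

v1=False, v2=True, v3=False, v4=False, v5=False, v6=False, v7=True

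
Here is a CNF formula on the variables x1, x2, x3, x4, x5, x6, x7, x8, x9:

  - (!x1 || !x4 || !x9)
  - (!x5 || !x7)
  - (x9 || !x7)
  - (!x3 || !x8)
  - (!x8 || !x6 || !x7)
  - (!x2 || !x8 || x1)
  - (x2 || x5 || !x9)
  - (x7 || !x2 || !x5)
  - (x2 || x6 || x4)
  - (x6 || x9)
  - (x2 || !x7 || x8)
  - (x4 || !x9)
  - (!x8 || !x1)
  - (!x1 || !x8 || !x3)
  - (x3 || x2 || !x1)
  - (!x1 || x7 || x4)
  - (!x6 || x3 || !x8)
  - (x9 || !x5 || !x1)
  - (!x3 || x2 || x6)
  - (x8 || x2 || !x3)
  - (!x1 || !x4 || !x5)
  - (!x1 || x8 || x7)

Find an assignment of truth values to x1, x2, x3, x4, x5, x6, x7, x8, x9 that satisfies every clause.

Set x1 = False and propagate.
Set x2 = True and propagate.
  then x8 is forced to False.
The remaining clauses are satisfied by x3 = False, x4 = False, x5 = False, x6 = True, x7 = False, x9 = False.

x1=F  x2=T  x3=F  x4=F  x5=F  x6=T  x7=F  x8=F  x9=F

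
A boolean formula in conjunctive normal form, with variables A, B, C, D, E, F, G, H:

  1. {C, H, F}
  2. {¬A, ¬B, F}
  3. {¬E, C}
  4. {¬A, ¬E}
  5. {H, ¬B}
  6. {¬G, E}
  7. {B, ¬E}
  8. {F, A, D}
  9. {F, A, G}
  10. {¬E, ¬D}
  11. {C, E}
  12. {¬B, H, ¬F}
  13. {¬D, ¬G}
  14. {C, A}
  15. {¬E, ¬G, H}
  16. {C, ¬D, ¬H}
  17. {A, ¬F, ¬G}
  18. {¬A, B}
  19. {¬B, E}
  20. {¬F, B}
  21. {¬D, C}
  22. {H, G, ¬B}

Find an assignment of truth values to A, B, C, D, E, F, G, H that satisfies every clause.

A = F, B = T, C = T, D = F, E = T, F = T, G = F, H = T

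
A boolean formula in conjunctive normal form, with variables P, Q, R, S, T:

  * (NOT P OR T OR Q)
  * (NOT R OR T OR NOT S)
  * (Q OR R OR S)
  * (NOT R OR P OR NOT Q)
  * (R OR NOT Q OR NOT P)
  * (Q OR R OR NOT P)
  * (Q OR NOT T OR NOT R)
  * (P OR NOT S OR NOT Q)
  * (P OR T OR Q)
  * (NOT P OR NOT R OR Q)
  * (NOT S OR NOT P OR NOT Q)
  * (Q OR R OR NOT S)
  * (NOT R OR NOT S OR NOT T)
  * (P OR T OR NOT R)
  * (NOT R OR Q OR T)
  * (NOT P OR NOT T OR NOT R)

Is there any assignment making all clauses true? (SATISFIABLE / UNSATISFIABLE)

Branch on P: take P = False.
Set Q = True and propagate.
  then R is forced to False.
  then S is forced to False.
T is now unconstrained; take T = False.
Every clause has at least one true literal under this assignment.
So P=F, Q=T, R=F, S=F, T=F is a satisfying assignment.

SATISFIABLE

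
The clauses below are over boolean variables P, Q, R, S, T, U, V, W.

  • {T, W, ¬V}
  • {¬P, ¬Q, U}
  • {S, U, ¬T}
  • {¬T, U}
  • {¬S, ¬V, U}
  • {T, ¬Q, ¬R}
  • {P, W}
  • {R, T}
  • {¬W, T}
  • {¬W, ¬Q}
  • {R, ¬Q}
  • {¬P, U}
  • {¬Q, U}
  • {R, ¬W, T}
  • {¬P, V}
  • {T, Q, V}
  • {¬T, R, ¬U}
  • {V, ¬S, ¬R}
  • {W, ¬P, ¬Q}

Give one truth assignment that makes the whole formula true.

P = T  Q = F  R = T  S = T  T = T  U = T  V = T  W = F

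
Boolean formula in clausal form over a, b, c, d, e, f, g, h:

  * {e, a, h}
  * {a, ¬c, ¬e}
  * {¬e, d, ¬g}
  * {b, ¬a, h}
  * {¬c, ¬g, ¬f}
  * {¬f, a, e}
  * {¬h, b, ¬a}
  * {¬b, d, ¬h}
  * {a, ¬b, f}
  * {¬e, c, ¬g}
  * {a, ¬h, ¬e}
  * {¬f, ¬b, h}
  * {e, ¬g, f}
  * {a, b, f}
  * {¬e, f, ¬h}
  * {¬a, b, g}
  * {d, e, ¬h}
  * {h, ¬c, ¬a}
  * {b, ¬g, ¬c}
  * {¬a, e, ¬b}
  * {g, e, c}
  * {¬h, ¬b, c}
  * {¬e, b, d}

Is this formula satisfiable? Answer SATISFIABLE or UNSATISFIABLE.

SATISFIABLE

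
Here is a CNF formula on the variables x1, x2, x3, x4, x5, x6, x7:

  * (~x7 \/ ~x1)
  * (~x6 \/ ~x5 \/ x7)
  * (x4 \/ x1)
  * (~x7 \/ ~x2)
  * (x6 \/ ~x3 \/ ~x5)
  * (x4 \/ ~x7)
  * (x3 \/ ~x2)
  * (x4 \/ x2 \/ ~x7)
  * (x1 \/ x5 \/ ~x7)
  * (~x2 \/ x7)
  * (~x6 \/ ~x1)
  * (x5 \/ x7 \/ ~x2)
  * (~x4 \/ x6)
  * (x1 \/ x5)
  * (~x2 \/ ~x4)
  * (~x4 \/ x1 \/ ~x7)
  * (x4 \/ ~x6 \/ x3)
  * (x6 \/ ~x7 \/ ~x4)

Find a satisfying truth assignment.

x1=True, x2=False, x3=False, x4=False, x5=True, x6=False, x7=False

Try x1 = True.
  then x7 is forced to False.
  then x2 is forced to False.
  then x6 is forced to False.
  then x4 is forced to False.
Branch on x3: take x3 = False.
x5 is now unconstrained; take x5 = True.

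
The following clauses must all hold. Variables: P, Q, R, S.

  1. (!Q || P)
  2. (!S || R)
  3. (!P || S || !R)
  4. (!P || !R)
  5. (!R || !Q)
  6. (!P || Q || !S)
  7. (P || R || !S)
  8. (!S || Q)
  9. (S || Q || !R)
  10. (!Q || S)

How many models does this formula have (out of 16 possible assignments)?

The models are:
  P=0 Q=0 R=0 S=0
  P=1 Q=0 R=0 S=0
Count: 2.

2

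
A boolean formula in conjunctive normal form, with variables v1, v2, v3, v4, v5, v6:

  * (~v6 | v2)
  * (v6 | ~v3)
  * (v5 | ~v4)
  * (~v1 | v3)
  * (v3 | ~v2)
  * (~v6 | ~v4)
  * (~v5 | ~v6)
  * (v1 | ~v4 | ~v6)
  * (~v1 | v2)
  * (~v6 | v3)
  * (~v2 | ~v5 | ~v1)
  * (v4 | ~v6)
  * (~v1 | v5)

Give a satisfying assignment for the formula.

v1=False, v2=False, v3=False, v4=False, v5=False, v6=False

Try v1 = False.
Branch on v2: take v2 = False.
  then v6 is forced to False.
  then v3 is forced to False.
Try v4 = False.
v5 is now unconstrained; take v5 = False.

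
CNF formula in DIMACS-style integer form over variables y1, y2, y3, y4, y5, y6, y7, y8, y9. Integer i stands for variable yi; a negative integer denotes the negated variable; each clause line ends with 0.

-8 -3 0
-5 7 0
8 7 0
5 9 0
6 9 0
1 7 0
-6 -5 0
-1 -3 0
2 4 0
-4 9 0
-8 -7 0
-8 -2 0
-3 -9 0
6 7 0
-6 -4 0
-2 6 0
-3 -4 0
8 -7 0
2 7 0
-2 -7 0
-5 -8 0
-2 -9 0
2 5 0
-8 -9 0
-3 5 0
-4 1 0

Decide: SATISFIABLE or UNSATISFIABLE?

UNSATISFIABLE

y7 = True:
  propagation gives y8=False; an empty clause results — contradiction.
y7 = False:
  propagation gives y5=False, y8=True, y3=False, y9=True; an empty clause results — contradiction.
Every branch closes, so no satisfying assignment exists.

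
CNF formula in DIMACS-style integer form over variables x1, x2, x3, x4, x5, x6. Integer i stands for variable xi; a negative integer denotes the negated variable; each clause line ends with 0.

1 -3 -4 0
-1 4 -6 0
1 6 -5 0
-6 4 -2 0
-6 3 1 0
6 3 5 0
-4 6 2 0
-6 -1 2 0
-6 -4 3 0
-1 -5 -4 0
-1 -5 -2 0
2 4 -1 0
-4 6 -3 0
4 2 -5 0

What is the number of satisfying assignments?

5

The models are:
  x1=F x2=F x3=T x4=F x5=F x6=F
  x1=F x2=F x3=T x4=F x5=F x6=T
  x1=F x2=T x3=T x4=F x5=F x6=F
  x1=T x2=T x3=T x4=F x5=F x6=F
  x1=T x2=T x3=T x4=T x5=F x6=T
Count: 5.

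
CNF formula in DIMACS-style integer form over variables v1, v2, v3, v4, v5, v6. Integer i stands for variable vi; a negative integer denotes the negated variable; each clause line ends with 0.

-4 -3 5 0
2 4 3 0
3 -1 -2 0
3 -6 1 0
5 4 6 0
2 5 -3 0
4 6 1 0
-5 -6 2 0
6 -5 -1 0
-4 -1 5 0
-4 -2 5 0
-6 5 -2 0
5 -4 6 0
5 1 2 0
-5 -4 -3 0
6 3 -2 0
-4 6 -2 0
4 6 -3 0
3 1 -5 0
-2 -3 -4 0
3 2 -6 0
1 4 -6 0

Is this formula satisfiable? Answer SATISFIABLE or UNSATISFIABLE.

SATISFIABLE

Branch on v1: take v1 = True.
The remaining clauses are satisfied by v2 = True, v3 = True, v4 = False, v5 = True, v6 = True.
Every clause has at least one true literal under this assignment.
So v1 = True, v2 = True, v3 = True, v4 = False, v5 = True, v6 = True is a satisfying assignment.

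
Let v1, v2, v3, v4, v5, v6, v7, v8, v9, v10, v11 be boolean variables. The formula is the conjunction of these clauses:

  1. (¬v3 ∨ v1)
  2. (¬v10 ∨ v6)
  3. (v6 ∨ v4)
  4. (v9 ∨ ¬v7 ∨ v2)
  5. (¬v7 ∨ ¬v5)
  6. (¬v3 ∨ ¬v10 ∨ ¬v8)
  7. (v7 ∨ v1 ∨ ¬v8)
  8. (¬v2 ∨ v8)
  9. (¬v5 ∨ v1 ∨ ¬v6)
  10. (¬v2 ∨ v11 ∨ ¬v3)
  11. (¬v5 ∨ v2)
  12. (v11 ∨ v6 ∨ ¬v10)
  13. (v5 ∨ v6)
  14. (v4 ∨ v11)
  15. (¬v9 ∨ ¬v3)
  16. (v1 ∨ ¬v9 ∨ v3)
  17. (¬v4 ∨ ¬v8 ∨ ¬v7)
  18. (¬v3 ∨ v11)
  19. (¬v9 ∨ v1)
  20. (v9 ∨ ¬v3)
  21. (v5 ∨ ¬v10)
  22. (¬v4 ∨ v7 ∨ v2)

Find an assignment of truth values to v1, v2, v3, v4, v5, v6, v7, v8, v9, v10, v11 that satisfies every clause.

v1 = T  v2 = T  v3 = F  v4 = F  v5 = F  v6 = T  v7 = F  v8 = T  v9 = F  v10 = F  v11 = T

v1 occurs only positively in the remaining clauses — set v1 = True.
Pure literal: v10 appears only negated; assign v10 = False.
Try v2 = True.
  then v8 is forced to True.
Branch on v3: take v3 = False.
Try v4 = False.
  then v6 is forced to True.
  then v11 is forced to True.
For the remaining variables, v5 = False, v7 = False, v9 = False works.
Every clause has at least one true literal under this assignment.
Check each clause:
  1. (v1 ∨ ¬v3) — v1 is true.
  2. (v6 ∨ ¬v10) — ¬v10 is true.
  3. (v6 ∨ v4) — v6 is true.
  4. (v9 ∨ v2 ∨ ¬v7) — ¬v7 is true.
  5. (¬v7 ∨ ¬v5) — ¬v7 is true.
  6. (¬v10 ∨ ¬v3 ∨ ¬v8) — ¬v3 is true.
  7. (¬v8 ∨ v7 ∨ v1) — v1 is true.
  8. (v8 ∨ ¬v2) — v8 is true.
  9. (v1 ∨ ¬v5 ∨ ¬v6) — v1 is true.
  10. (¬v2 ∨ v11 ∨ ¬v3) — v11 is true.
  11. (v2 ∨ ¬v5) — v2 is true.
  12. (¬v10 ∨ v6 ∨ v11) — v11 is true.
  13. (v5 ∨ v6) — v6 is true.
  14. (v11 ∨ v4) — v11 is true.
  15. (¬v3 ∨ ¬v9) — ¬v3 is true.
  16. (¬v9 ∨ v3 ∨ v1) — v1 is true.
  17. (¬v7 ∨ ¬v8 ∨ ¬v4) — ¬v7 is true.
  18. (v11 ∨ ¬v3) — v11 is true.
  19. (¬v9 ∨ v1) — v1 is true.
  20. (v9 ∨ ¬v3) — ¬v3 is true.
  21. (v5 ∨ ¬v10) — ¬v10 is true.
  22. (¬v4 ∨ v7 ∨ v2) — v2 is true.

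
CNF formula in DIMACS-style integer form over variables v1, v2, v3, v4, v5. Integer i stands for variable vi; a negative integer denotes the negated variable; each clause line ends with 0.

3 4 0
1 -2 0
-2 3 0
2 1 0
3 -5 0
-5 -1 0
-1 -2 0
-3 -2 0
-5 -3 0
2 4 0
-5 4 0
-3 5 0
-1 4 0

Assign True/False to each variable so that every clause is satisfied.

v1=T, v2=F, v3=F, v4=T, v5=F

Check each clause:
  1. (v3 OR v4) — v4 is true.
  2. (NOT v2 OR v1) — v1 is true.
  3. (NOT v2 OR v3) — NOT v2 is true.
  4. (v2 OR v1) — v1 is true.
  5. (NOT v5 OR v3) — NOT v5 is true.
  6. (NOT v5 OR NOT v1) — NOT v5 is true.
  7. (NOT v1 OR NOT v2) — NOT v2 is true.
  8. (NOT v2 OR NOT v3) — NOT v3 is true.
  9. (NOT v5 OR NOT v3) — NOT v5 is true.
  10. (v2 OR v4) — v4 is true.
  11. (NOT v5 OR v4) — NOT v5 is true.
  12. (v5 OR NOT v3) — NOT v3 is true.
  13. (v4 OR NOT v1) — v4 is true.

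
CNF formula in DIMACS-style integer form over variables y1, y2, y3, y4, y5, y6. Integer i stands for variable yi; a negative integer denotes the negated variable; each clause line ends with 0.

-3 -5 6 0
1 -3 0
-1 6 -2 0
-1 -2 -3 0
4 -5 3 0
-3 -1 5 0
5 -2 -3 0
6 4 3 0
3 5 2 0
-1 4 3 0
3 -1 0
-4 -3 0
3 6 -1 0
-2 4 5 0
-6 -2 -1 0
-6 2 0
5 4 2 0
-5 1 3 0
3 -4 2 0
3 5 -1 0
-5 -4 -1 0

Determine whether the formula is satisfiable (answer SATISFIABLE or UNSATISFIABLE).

Set y1 = False and propagate.
  then y3 is forced to False.
  then y5 is forced to False.
  then y2 is forced to True.
  then y4 is forced to True.
y6 is now unconstrained; take y6 = False.
So y1=F  y2=T  y3=F  y4=T  y5=F  y6=F is a satisfying assignment.

SATISFIABLE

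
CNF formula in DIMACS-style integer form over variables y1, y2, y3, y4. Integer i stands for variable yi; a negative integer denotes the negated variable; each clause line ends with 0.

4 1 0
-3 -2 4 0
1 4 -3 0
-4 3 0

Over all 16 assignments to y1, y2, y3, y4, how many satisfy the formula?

Split on y4, then y3.
  y4=T, y3=T: remaining (y1,y2) ∈ {(F,F); (F,T); (T,F); (T,T)} — 4.
  y4=T, y3=F: a clause becomes empty — 0.
  y4=F, y3=T: remaining (y1,y2) ∈ {(T,F)} — 1.
  y4=F, y3=F: remaining (y1,y2) ∈ {(T,F); (T,T)} — 2.
Total: 4 + 0 + 1 + 2 = 7.

7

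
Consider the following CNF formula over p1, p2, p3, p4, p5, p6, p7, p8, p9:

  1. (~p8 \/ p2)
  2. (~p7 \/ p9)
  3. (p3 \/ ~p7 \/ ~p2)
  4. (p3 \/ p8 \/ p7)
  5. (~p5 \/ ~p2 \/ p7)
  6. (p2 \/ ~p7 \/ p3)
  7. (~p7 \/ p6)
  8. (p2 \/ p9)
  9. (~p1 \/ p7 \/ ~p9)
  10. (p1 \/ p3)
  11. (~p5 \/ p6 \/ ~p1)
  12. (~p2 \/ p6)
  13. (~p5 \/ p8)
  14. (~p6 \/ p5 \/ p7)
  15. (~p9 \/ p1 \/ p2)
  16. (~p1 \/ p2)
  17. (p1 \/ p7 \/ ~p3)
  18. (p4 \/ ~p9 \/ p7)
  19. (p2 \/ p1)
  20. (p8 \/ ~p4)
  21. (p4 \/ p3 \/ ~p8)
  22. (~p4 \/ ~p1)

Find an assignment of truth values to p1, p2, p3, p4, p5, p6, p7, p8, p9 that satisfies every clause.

p1=False, p2=True, p3=True, p4=True, p5=False, p6=True, p7=True, p8=True, p9=True

Branch on p1: take p1 = False.
  then p3 is forced to True.
  then p7 is forced to True.
  then p9 is forced to True.
  then p6 is forced to True.
  then p2 is forced to True.
The remaining clauses are satisfied by p4 = True, p5 = False, p8 = True.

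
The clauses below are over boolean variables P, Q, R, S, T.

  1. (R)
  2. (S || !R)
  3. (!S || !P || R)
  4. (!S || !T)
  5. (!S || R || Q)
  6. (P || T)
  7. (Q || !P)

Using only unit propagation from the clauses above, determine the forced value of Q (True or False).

True

(R) is a unit clause: R = True.
In (!R || S), !R is now false; S must hold, so S = True.
(!S || !T): since S = True, the clause reduces to (!T). T = False.
From (P || T) and T = False: P = True.
From (!P || Q) and P = True: Q = True.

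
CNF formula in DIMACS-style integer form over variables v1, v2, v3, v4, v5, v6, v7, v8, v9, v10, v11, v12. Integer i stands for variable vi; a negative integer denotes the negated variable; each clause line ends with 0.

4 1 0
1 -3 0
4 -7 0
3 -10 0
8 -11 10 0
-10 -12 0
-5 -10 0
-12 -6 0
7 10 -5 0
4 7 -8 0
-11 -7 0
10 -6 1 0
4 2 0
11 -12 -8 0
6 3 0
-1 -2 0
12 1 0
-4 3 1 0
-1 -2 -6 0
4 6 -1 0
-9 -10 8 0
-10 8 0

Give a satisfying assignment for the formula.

v1 = True, v2 = False, v3 = True, v4 = True, v5 = False, v6 = True, v7 = False, v8 = True, v9 = False, v10 = True, v11 = False, v12 = False

Check each clause:
  1. (v1 OR v4) — v1 is true.
  2. (v1 OR NOT v3) — v1 is true.
  3. (v4 OR NOT v7) — NOT v7 is true.
  4. (NOT v10 OR v3) — v3 is true.
  5. (v10 OR v8 OR NOT v11) — v8 is true.
  6. (NOT v12 OR NOT v10) — NOT v12 is true.
  7. (NOT v10 OR NOT v5) — NOT v5 is true.
  8. (NOT v6 OR NOT v12) — NOT v12 is true.
  9. (v7 OR NOT v5 OR v10) — v10 is true.
  10. (v7 OR v4 OR NOT v8) — v4 is true.
  11. (NOT v7 OR NOT v11) — NOT v7 is true.
  12. (v10 OR NOT v6 OR v1) — v1 is true.
  13. (v2 OR v4) — v4 is true.
  14. (NOT v8 OR NOT v12 OR v11) — NOT v12 is true.
  15. (v6 OR v3) — v3 is true.
  16. (NOT v1 OR NOT v2) — NOT v2 is true.
  17. (v12 OR v1) — v1 is true.
  18. (NOT v4 OR v1 OR v3) — v1 is true.
  19. (NOT v1 OR NOT v6 OR NOT v2) — NOT v2 is true.
  20. (v6 OR v4 OR NOT v1) — v4 is true.
  21. (NOT v10 OR NOT v9 OR v8) — v8 is true.
  22. (NOT v10 OR v8) — v8 is true.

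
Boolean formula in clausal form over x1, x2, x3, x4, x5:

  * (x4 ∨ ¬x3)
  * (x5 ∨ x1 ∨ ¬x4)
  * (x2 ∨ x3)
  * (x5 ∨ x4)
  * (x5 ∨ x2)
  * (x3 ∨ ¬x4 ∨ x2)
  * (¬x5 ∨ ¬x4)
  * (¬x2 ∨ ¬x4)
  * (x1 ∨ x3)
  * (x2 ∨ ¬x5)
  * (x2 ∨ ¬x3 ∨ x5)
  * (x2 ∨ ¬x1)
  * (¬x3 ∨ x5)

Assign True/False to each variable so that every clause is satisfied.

Set x1 = True and propagate.
  then x2 is forced to True.
  then x4 is forced to False.
  then x3 is forced to False.
  then x5 is forced to True.

x1 = T, x2 = T, x3 = F, x4 = F, x5 = T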